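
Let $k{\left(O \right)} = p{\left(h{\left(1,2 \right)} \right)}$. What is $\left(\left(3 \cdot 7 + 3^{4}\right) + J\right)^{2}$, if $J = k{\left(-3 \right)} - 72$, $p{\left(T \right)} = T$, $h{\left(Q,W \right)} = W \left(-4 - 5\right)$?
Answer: $144$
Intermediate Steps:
$h{\left(Q,W \right)} = - 9 W$ ($h{\left(Q,W \right)} = W \left(-9\right) = - 9 W$)
$k{\left(O \right)} = -18$ ($k{\left(O \right)} = \left(-9\right) 2 = -18$)
$J = -90$ ($J = -18 - 72 = -90$)
$\left(\left(3 \cdot 7 + 3^{4}\right) + J\right)^{2} = \left(\left(3 \cdot 7 + 3^{4}\right) - 90\right)^{2} = \left(\left(21 + 81\right) - 90\right)^{2} = \left(102 - 90\right)^{2} = 12^{2} = 144$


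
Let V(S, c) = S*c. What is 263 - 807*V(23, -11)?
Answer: 204434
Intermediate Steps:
263 - 807*V(23, -11) = 263 - 18561*(-11) = 263 - 807*(-253) = 263 + 204171 = 204434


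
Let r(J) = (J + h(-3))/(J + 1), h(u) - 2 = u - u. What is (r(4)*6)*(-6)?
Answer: -216/5 ≈ -43.200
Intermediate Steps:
h(u) = 2 (h(u) = 2 + (u - u) = 2 + 0 = 2)
r(J) = (2 + J)/(1 + J) (r(J) = (J + 2)/(J + 1) = (2 + J)/(1 + J))
(r(4)*6)*(-6) = (((2 + 4)/(1 + 4))*6)*(-6) = ((6/5)*6)*(-6) = (36/5)*(-6) = -216/5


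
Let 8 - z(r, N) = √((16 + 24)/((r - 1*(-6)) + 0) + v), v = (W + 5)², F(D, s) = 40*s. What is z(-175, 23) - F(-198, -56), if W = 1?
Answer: 2248 - 2*√1511/13 ≈ 2242.0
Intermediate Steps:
v = 36 (v = (1 + 5)² = 6² = 36)
z(r, N) = 8 - √(36 + 40/(6 + r)) (z(r, N) = 8 - √((16 + 24)/((r - 1*(-6)) + 0) + 36) = 8 - √(40/((r + 6) + 0) + 36) = 8 - √(40/((6 + r) + 0) + 36) = 8 - √(40/(6 + r) + 36) = 8 - √(36 + 40/(6 + r)))
z(-175, 23) - F(-198, -56) = (8 - 2*√1511*√(-1/(6 - 175))) - 40*(-56) = (8 - 2*√1511*√(-1/(-169))) - 1*(-2240) = (8 - 2*√1511/13) + 2240 = 2248 - 2*√1511/13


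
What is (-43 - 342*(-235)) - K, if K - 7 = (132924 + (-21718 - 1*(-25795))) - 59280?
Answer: 2599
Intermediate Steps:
K = 77728 (K = 7 + ((132924 + (-21718 - 1*(-25795))) - 59280) = 7 + ((132924 + (-21718 + 25795)) - 59280) = 7 + ((132924 + 4077) - 59280) = 7 + (137001 - 59280) = 7 + 77721 = 77728)
(-43 - 342*(-235)) - K = (-43 - 342*(-235)) - 1*77728 = (-43 + 80370) - 77728 = 80327 - 77728 = 2599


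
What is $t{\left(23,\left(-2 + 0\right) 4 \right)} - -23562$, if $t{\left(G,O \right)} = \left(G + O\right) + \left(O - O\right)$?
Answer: $23577$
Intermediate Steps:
$t{\left(G,O \right)} = G + O$ ($t{\left(G,O \right)} = \left(G + O\right) + 0 = G + O$)
$t{\left(23,\left(-2 + 0\right) 4 \right)} - -23562 = \left(23 + \left(-2 + 0\right) 4\right) - -23562 = \left(23 - 8\right) + 23562 = 15 + 23562 = 23577$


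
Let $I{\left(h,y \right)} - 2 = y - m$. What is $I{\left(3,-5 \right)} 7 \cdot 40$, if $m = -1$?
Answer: $-560$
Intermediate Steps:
$I{\left(h,y \right)} = 3 + y$ ($I{\left(h,y \right)} = 2 + \left(y - -1\right) = 2 + \left(y + 1\right) = 2 + \left(1 + y\right) = 3 + y$)
$I{\left(3,-5 \right)} 7 \cdot 40 = \left(3 - 5\right) 7 \cdot 40 = \left(-2\right) 7 \cdot 40 = \left(-14\right) 40 = -560$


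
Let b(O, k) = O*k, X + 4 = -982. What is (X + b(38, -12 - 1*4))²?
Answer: 2540836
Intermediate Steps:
X = -986 (X = -4 - 982 = -986)
(X + b(38, -12 - 1*4))² = (-986 + 38*(-12 - 1*4))² = (-986 + 38*(-12 - 4))² = (-986 + 38*(-16))² = (-986 - 608)² = (-1594)² = 2540836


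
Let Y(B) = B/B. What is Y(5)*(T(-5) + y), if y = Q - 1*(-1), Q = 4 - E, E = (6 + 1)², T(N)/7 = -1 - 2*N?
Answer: 19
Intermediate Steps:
T(N) = -7 - 14*N (T(N) = 7*(-1 - 2*N) = -7 - 14*N)
E = 49 (E = 7² = 49)
Y(B) = 1
Q = -45 (Q = 4 - 1*49 = 4 - 49 = -45)
y = -44 (y = -45 - 1*(-1) = -45 + 1 = -44)
Y(5)*(T(-5) + y) = 1*((-7 - 14*(-5)) - 44) = 1*((-7 + 70) - 44) = 1*(63 - 44) = 1*19 = 19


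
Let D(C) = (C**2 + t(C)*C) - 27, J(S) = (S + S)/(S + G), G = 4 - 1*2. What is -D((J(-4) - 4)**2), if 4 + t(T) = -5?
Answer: 27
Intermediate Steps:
G = 2 (G = 4 - 2 = 2)
t(T) = -9 (t(T) = -4 - 5 = -9)
J(S) = 2*S/(2 + S) (J(S) = (S + S)/(S + 2) = (2*S)/(2 + S) = 2*S/(2 + S))
D(C) = -27 + C**2 - 9*C (D(C) = (C**2 - 9*C) - 27 = -27 + C**2 - 9*C)
-D((J(-4) - 4)**2) = -(-27 + ((2*(-4)/(2 - 4) - 4)**2)**2 - 9*(2*(-4)/(2 - 4) - 4)**2) = -(-27 + ((2*(-4)/(-2) - 4)**2)**2 - 9*(2*(-4)/(-2) - 4)**2) = -(-27 + ((2*(-4)*(-1/2) - 4)**2)**2 - 9*(2*(-4)*(-1/2) - 4)**2) = -(-27 + ((4 - 4)**2)**2 - 9*(4 - 4)**2) = -(-27 + (0**2)**2 - 9*0**2) = -(-27 + 0**2 - 9*0) = -(-27 + 0 + 0) = -1*(-27) = 27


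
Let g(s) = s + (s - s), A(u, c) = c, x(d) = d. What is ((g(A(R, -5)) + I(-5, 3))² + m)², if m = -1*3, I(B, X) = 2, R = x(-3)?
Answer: 36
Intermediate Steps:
R = -3
g(s) = s (g(s) = s + 0 = s)
m = -3
((g(A(R, -5)) + I(-5, 3))² + m)² = ((-5 + 2)² - 3)² = ((-3)² - 3)² = (9 - 3)² = 6² = 36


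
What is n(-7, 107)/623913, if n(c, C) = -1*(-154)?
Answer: 154/623913 ≈ 0.00024683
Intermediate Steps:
n(c, C) = 154
n(-7, 107)/623913 = 154/623913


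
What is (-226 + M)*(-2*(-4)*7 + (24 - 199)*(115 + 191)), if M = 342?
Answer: -6205304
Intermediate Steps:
(-226 + M)*(-2*(-4)*7 + (24 - 199)*(115 + 191)) = (-226 + 342)*(-2*(-4)*7 + (24 - 199)*(115 + 191)) = 116*(8*7 - 175*306) = 116*(56 - 53550) = 116*(-53494) = -6205304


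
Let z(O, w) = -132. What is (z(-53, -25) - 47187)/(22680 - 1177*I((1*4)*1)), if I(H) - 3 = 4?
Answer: -47319/14441 ≈ -3.2767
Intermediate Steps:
I(H) = 7 (I(H) = 3 + 4 = 7)
(z(-53, -25) - 47187)/(22680 - 1177*I((1*4)*1)) = (-132 - 47187)/(22680 - 1177*7) = -47319/(22680 - 8239) = -47319/14441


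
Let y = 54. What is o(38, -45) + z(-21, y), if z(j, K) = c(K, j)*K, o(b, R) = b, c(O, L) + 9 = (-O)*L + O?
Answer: 63704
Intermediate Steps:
c(O, L) = -9 + O - L*O (c(O, L) = -9 + ((-O)*L + O) = -9 + (-L*O + O) = -9 + (O - L*O) = -9 + O - L*O)
z(j, K) = K*(-9 + K - K*j) (z(j, K) = (-9 + K - j*K)*K = (-9 + K - K*j)*K = K*(-9 + K - K*j))
o(38, -45) + z(-21, y) = 38 + 54*(-9 + 54 - 1*54*(-21)) = 38 + 54*(-9 + 54 + 1134) = 38 + 54*1179 = 38 + 63666 = 63704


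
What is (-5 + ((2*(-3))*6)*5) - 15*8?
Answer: -305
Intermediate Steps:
(-5 + ((2*(-3))*6)*5) - 15*8 = (-5 - 6*6*5) - 120 = (-5 - 36*5) - 120 = (-5 - 180) - 120 = -185 - 120 = -305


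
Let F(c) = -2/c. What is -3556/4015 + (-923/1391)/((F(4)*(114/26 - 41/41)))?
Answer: -424089/859210 ≈ -0.49358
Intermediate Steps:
-3556/4015 + (-923/1391)/((F(4)*(114/26 - 41/41))) = -3556/4015 + (-923/1391)/(((-2/4)*(114/26 - 41/41))) = -3556*1/4015 + (-923*1/1391)/(((-2*¼)*(114*(1/26) - 41*1/41))) = -3556/4015 - 71*(-2/(57/13 - 1))/107 = -3556/4015 - 71/(107*((-½*44/13))) = -3556/4015 - 71/(107*(-22/13)) = -3556/4015 - 71/107*(-13/22) = -3556/4015 + 923/2354 = -424089/859210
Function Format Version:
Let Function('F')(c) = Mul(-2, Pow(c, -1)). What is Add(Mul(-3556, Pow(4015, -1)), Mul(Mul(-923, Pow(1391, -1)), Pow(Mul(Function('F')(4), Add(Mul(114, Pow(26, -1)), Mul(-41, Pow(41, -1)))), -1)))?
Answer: Rational(-424089, 859210) ≈ -0.49358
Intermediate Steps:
Add(Mul(-3556, Pow(4015, -1)), Mul(Mul(-923, Pow(1391, -1)), Pow(Mul(Function('F')(4), Add(Mul(114, Pow(26, -1)), Mul(-41, Pow(41, -1)))), -1))) = Add(Mul(-3556, Pow(4015, -1)), Mul(Mul(-923, Pow(1391, -1)), Pow(Mul(Mul(-2, Pow(4, -1)), Add(Mul(114, Pow(26, -1)), Mul(-41, Pow(41, -1)))), -1))) = Add(Mul(-3556, Rational(1, 4015)), Mul(Mul(-923, Rational(1, 1391)), Pow(Mul(Mul(-2, Rational(1, 4)), Add(Mul(114, Rational(1, 26)), Mul(-41, Rational(1, 41)))), -1))) = Add(Rational(-3556, 4015), Mul(Rational(-71, 107), Pow(Mul(Rational(-1, 2), Add(Rational(57, 13), -1)), -1))) = Add(Rational(-3556, 4015), Mul(Rational(-71, 107), Pow(Mul(Rational(-1, 2), Rational(44, 13)), -1))) = Add(Rational(-3556, 4015), Mul(Rational(-71, 107), Pow(Rational(-22, 13), -1))) = Add(Rational(-3556, 4015), Mul(Rational(-71, 107), Rational(-13, 22))) = Add(Rational(-3556, 4015), Rational(923, 2354)) = Rational(-424089, 859210)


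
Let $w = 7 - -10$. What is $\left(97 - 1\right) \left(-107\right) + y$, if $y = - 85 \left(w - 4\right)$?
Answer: $-11377$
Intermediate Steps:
$w = 17$ ($w = 7 + 10 = 17$)
$y = -1105$ ($y = - 85 \left(17 - 4\right) = \left(-85\right) 13 = -1105$)
$\left(97 - 1\right) \left(-107\right) + y = \left(97 - 1\right) \left(-107\right) - 1105 = 96 \left(-107\right) - 1105 = -10272 - 1105 = -11377$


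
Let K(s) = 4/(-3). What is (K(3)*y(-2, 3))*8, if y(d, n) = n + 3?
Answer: -64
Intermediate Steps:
y(d, n) = 3 + n
K(s) = -4/3 (K(s) = 4*(-⅓) = -4/3)
(K(3)*y(-2, 3))*8 = -4*(3 + 3)/3*8 = -4/3*6*8 = -8*8 = -64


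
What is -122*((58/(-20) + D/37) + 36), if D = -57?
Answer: -712297/185 ≈ -3850.3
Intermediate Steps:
-122*((58/(-20) + D/37) + 36) = -122*((58/(-20) - 57/37) + 36) = -122*((58*(-1/20) - 57*1/37) + 36) = -122*((-29/10 - 57/37) + 36) = -122*(-1643/370 + 36) = -122*11677/370 = -712297/185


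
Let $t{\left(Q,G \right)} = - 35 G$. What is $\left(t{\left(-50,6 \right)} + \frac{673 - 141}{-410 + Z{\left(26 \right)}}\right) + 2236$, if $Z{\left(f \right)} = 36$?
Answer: $\frac{378596}{187} \approx 2024.6$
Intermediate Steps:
$\left(t{\left(-50,6 \right)} + \frac{673 - 141}{-410 + Z{\left(26 \right)}}\right) + 2236 = \left(\left(-35\right) 6 + \frac{673 - 141}{-410 + 36}\right) + 2236 = \left(-210 + \frac{532}{-374}\right) + 2236 = \left(-210 + 532 \left(- \frac{1}{374}\right)\right) + 2236 = \left(-210 - \frac{266}{187}\right) + 2236 = - \frac{39536}{187} + 2236 = \frac{378596}{187}$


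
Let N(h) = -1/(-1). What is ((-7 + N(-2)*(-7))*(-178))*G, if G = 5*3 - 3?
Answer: 29904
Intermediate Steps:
N(h) = 1 (N(h) = -1*(-1) = 1)
G = 12 (G = 15 - 3 = 12)
((-7 + N(-2)*(-7))*(-178))*G = ((-7 + 1*(-7))*(-178))*12 = ((-7 - 7)*(-178))*12 = -14*(-178)*12 = 2492*12 = 29904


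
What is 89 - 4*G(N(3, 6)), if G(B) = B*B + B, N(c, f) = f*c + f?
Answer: -2311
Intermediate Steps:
N(c, f) = f + c*f (N(c, f) = c*f + f = f + c*f)
G(B) = B + B² (G(B) = B² + B = B + B²)
89 - 4*G(N(3, 6)) = 89 - 4*6*(1 + 3)*(1 + 6*(1 + 3)) = 89 - 4*6*4*(1 + 6*4) = 89 - 96*(1 + 24) = 89 - 96*25 = 89 - 4*600 = 89 - 2400 = -2311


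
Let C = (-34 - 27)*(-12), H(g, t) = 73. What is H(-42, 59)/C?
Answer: 73/732 ≈ 0.099727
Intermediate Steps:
C = 732 (C = -61*(-12) = 732)
H(-42, 59)/C = 73/732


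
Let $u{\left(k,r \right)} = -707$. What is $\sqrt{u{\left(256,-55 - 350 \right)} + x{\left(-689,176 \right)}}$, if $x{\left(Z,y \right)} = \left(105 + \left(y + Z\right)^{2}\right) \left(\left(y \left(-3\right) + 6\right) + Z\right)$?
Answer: $i \sqrt{318825521} \approx 17856.0 i$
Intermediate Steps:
$x{\left(Z,y \right)} = \left(105 + \left(Z + y\right)^{2}\right) \left(6 + Z - 3 y\right)$ ($x{\left(Z,y \right)} = \left(105 + \left(Z + y\right)^{2}\right) \left(\left(- 3 y + 6\right) + Z\right) = \left(105 + \left(Z + y\right)^{2}\right) \left(\left(6 - 3 y\right) + Z\right) = \left(105 + \left(Z + y\right)^{2}\right) \left(6 + Z - 3 y\right)$)
$\sqrt{u{\left(256,-55 - 350 \right)} + x{\left(-689,176 \right)}} = \sqrt{-707 + \left(630 - 55440 + 6 \left(-689 + 176\right)^{2} + 105 \left(-689\right) - 689 \left(-689 + 176\right)^{2} - 528 \left(-689 + 176\right)^{2}\right)} = \sqrt{-707 - \left(127155 + 318697659\right)} = \sqrt{-707 - \left(179871582 + 138953232\right)} = \sqrt{-707 - 318824814} = \sqrt{-318825521} = i \sqrt{318825521}$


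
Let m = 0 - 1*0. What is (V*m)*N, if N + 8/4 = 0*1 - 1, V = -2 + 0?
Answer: 0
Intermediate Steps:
m = 0 (m = 0 + 0 = 0)
V = -2
N = -3 (N = -2 + (0*1 - 1) = -2 + (0 - 1) = -2 - 1 = -3)
(V*m)*N = -2*0*(-3) = 0*(-3) = 0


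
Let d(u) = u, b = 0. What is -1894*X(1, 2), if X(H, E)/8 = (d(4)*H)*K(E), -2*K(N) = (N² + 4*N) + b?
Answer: 363648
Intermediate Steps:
K(N) = -2*N - N²/2 (K(N) = -((N² + 4*N) + 0)/2 = -(N² + 4*N)/2 = -2*N - N²/2)
X(H, E) = 16*E*H*(-4 - E) (X(H, E) = 8*((4*H)*(E*(-4 - E)/2)) = 8*(2*E*H*(-4 - E)) = 16*E*H*(-4 - E))
-1894*X(1, 2) = -(-30304)*2*(4 + 2) = -(-30304)*2*6 = -1894*(-192) = 363648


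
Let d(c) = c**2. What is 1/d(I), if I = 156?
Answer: 1/24336 ≈ 4.1091e-5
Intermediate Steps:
1/d(I) = 1/(156**2) = 1/24336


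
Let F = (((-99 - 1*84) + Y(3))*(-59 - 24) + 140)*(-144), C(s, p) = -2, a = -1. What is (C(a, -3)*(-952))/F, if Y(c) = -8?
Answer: -119/143937 ≈ -0.00082675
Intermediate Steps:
F = -2302992 (F = (((-99 - 1*84) - 8)*(-59 - 24) + 140)*(-144) = (((-99 - 84) - 8)*(-83) + 140)*(-144) = ((-183 - 8)*(-83) + 140)*(-144) = (-191*(-83) + 140)*(-144) = (15853 + 140)*(-144) = 15993*(-144) = -2302992)
(C(a, -3)*(-952))/F = -2*(-952)/(-2302992) = 1904*(-1/2302992) = -119/143937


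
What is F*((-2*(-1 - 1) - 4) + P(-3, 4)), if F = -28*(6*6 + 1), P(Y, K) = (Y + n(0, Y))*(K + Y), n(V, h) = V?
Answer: 3108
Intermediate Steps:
P(Y, K) = Y*(K + Y) (P(Y, K) = (Y + 0)*(K + Y) = Y*(K + Y))
F = -1036 (F = -28*(36 + 1) = -28*37 = -1036)
F*((-2*(-1 - 1) - 4) + P(-3, 4)) = -1036*((-2*(-1 - 1) - 4) - 3*(4 - 3)) = -1036*((-2*(-2) - 4) - 3*1) = -1036*((4 - 4) - 3) = -1036*(0 - 3) = -1036*(-3) = 3108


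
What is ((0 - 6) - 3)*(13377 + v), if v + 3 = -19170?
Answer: 52164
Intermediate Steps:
v = -19173 (v = -3 - 19170 = -19173)
((0 - 6) - 3)*(13377 + v) = ((0 - 6) - 3)*(13377 - 19173) = (-6 - 3)*(-5796) = -9*(-5796) = 52164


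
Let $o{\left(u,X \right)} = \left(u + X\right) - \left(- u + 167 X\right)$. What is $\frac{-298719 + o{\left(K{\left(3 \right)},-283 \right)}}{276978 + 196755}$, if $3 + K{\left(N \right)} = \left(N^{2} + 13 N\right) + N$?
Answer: $- \frac{251645}{473733} \approx -0.5312$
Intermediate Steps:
$K{\left(N \right)} = -3 + N^{2} + 14 N$ ($K{\left(N \right)} = -3 + \left(\left(N^{2} + 13 N\right) + N\right) = -3 + \left(N^{2} + 14 N\right) = -3 + N^{2} + 14 N$)
$o{\left(u,X \right)} = - 166 X + 2 u$ ($o{\left(u,X \right)} = \left(X + u\right) - \left(- u + 167 X\right) = - 166 X + 2 u$)
$\frac{-298719 + o{\left(K{\left(3 \right)},-283 \right)}}{276978 + 196755} = \frac{-298719 + \left(\left(-166\right) \left(-283\right) + 2 \left(-3 + 3^{2} + 14 \cdot 3\right)\right)}{276978 + 196755} = \frac{-298719 + \left(46978 + 2 \left(-3 + 9 + 42\right)\right)}{473733} = \left(-298719 + \left(46978 + 2 \cdot 48\right)\right) \frac{1}{473733} = \left(-298719 + \left(46978 + 96\right)\right) \frac{1}{473733} = \left(-298719 + 47074\right) \frac{1}{473733} = \left(-251645\right) \frac{1}{473733} = - \frac{251645}{473733}$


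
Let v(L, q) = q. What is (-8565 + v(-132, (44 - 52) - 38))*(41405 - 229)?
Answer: -354566536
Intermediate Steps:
(-8565 + v(-132, (44 - 52) - 38))*(41405 - 229) = (-8565 + ((44 - 52) - 38))*(41405 - 229) = (-8565 + (-8 - 38))*41176 = (-8565 - 46)*41176 = -8611*41176 = -354566536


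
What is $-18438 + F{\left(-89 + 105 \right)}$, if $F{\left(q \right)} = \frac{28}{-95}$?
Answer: $- \frac{1751638}{95} \approx -18438.0$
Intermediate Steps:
$F{\left(q \right)} = - \frac{28}{95}$ ($F{\left(q \right)} = 28 \left(- \frac{1}{95}\right) = - \frac{28}{95}$)
$-18438 + F{\left(-89 + 105 \right)} = -18438 - \frac{28}{95} = - \frac{1751638}{95}$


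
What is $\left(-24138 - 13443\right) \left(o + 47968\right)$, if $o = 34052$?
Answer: $-3082393620$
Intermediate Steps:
$\left(-24138 - 13443\right) \left(o + 47968\right) = \left(-24138 - 13443\right) \left(34052 + 47968\right) = \left(-37581\right) 82020 = -3082393620$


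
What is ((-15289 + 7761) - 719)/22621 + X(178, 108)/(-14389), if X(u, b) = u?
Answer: -122692621/325493569 ≈ -0.37694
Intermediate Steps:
((-15289 + 7761) - 719)/22621 + X(178, 108)/(-14389) = ((-15289 + 7761) - 719)/22621 + 178/(-14389) = (-7528 - 719)*(1/22621) + 178*(-1/14389) = -8247*1/22621 - 178/14389 = -8247/22621 - 178/14389 = -122692621/325493569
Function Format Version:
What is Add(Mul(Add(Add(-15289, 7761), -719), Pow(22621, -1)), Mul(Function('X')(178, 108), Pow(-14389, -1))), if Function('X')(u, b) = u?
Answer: Rational(-122692621, 325493569) ≈ -0.37694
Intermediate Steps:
Add(Mul(Add(Add(-15289, 7761), -719), Pow(22621, -1)), Mul(Function('X')(178, 108), Pow(-14389, -1))) = Add(Mul(Add(Add(-15289, 7761), -719), Pow(22621, -1)), Mul(178, Pow(-14389, -1))) = Add(Mul(Add(-7528, -719), Rational(1, 22621)), Mul(178, Rational(-1, 14389))) = Add(Mul(-8247, Rational(1, 22621)), Rational(-178, 14389)) = Add(Rational(-8247, 22621), Rational(-178, 14389)) = Rational(-122692621, 325493569)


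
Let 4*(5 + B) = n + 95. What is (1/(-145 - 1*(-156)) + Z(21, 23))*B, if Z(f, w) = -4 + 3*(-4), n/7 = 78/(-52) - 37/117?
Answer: -231875/936 ≈ -247.73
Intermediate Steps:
n = -2975/234 (n = 7*(78/(-52) - 37/117) = 7*(78*(-1/52) - 37*1/117) = 7*(-3/2 - 37/117) = 7*(-425/234) = -2975/234 ≈ -12.714)
Z(f, w) = -16 (Z(f, w) = -4 - 12 = -16)
B = 14575/936 (B = -5 + (-2975/234 + 95)/4 = -5 + (¼)*(19255/234) = -5 + 19255/936 = 14575/936 ≈ 15.572)
(1/(-145 - 1*(-156)) + Z(21, 23))*B = (1/(-145 - 1*(-156)) - 16)*(14575/936) = (1/(-145 + 156) - 16)*(14575/936) = (1/11 - 16)*(14575/936) = -175/11*14575/936 = -231875/936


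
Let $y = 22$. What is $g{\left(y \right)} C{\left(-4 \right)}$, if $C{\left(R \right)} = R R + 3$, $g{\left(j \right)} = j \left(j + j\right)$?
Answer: $18392$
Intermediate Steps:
$g{\left(j \right)} = 2 j^{2}$ ($g{\left(j \right)} = j 2 j = 2 j^{2}$)
$C{\left(R \right)} = 3 + R^{2}$ ($C{\left(R \right)} = R^{2} + 3 = 3 + R^{2}$)
$g{\left(y \right)} C{\left(-4 \right)} = 2 \cdot 22^{2} \left(3 + \left(-4\right)^{2}\right) = 2 \cdot 484 \left(3 + 16\right) = 968 \cdot 19 = 18392$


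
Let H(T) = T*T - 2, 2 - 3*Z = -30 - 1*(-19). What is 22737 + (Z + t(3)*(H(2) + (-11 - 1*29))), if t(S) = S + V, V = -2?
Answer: 68110/3 ≈ 22703.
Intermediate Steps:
t(S) = -2 + S (t(S) = S - 2 = -2 + S)
Z = 13/3 (Z = 2/3 - (-30 - 1*(-19))/3 = 2/3 - (-30 + 19)/3 = 2/3 - 1/3*(-11) = 2/3 + 11/3 = 13/3 ≈ 4.3333)
H(T) = -2 + T**2 (H(T) = T**2 - 2 = -2 + T**2)
22737 + (Z + t(3)*(H(2) + (-11 - 1*29))) = 22737 + (13/3 + (-2 + 3)*((-2 + 2**2) + (-11 - 1*29))) = 22737 + (13/3 + 1*((-2 + 4) + (-11 - 29))) = 22737 + (13/3 + 1*(2 - 40)) = 22737 + (13/3 + 1*(-38)) = 22737 + (13/3 - 38) = 22737 - 101/3 = 68110/3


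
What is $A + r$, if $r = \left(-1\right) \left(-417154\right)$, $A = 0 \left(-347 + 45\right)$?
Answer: $417154$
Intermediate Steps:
$A = 0$ ($A = 0 \left(-302\right) = 0$)
$r = 417154$
$A + r = 0 + 417154 = 417154$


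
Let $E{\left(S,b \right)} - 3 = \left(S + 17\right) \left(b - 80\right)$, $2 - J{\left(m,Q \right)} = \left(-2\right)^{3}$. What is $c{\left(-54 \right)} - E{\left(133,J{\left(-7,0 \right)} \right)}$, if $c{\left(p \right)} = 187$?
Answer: $10684$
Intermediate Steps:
$J{\left(m,Q \right)} = 10$ ($J{\left(m,Q \right)} = 2 - \left(-2\right)^{3} = 2 - -8 = 2 + 8 = 10$)
$E{\left(S,b \right)} = 3 + \left(-80 + b\right) \left(17 + S\right)$ ($E{\left(S,b \right)} = 3 + \left(S + 17\right) \left(b - 80\right) = 3 + \left(17 + S\right) \left(-80 + b\right) = 3 + \left(-80 + b\right) \left(17 + S\right)$)
$c{\left(-54 \right)} - E{\left(133,J{\left(-7,0 \right)} \right)} = 187 - \left(-1357 - 10640 + 17 \cdot 10 + 133 \cdot 10\right) = 187 - \left(-1357 - 10640 + 170 + 1330\right) = 187 - -10497 = 187 + 10497 = 10684$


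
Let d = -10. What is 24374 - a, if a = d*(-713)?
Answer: 17244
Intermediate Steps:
a = 7130 (a = -10*(-713) = 7130)
24374 - a = 24374 - 1*7130 = 24374 - 7130 = 17244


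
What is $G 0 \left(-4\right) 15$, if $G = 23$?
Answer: $0$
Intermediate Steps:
$G 0 \left(-4\right) 15 = 23 \cdot 0 \left(-4\right) 15 = 23 \cdot 0 \cdot 15 = 0 \cdot 15 = 0$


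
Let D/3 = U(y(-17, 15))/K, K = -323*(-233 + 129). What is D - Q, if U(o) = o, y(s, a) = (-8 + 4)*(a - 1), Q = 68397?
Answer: -287199024/4199 ≈ -68397.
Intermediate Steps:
y(s, a) = 4 - 4*a (y(s, a) = -4*(-1 + a) = 4 - 4*a)
K = 33592 (K = -323*(-104) = 33592)
D = -21/4199 (D = 3*((4 - 4*15)/33592) = 3*((4 - 60)*(1/33592)) = 3*(-56*1/33592) = 3*(-7/4199) = -21/4199 ≈ -0.0050012)
D - Q = -21/4199 - 1*68397 = -21/4199 - 68397 = -287199024/4199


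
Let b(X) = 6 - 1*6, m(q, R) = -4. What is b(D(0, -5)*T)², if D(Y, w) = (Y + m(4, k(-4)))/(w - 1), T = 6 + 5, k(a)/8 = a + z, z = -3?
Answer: 0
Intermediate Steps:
k(a) = -24 + 8*a (k(a) = 8*(a - 3) = 8*(-3 + a) = -24 + 8*a)
T = 11
D(Y, w) = (-4 + Y)/(-1 + w) (D(Y, w) = (Y - 4)/(w - 1) = (-4 + Y)/(-1 + w))
b(X) = 0 (b(X) = 6 - 6 = 0)
b(D(0, -5)*T)² = 0² = 0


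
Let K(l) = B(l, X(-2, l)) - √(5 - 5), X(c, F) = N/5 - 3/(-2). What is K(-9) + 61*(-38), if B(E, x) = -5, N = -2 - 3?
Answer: -2323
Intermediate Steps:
N = -5
X(c, F) = ½ (X(c, F) = -5/5 - 3/(-2) = -5*⅕ - 3*(-½) = -1 + 3/2 = ½)
K(l) = -5 (K(l) = -5 - √(5 - 5) = -5 - √0 = -5 - 1*0 = -5 + 0 = -5)
K(-9) + 61*(-38) = -5 + 61*(-38) = -5 - 2318 = -2323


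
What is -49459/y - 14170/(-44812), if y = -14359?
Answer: 1209911869/321727754 ≈ 3.7607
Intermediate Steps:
-49459/y - 14170/(-44812) = -49459/(-14359) - 14170/(-44812) = -49459*(-1/14359) - 14170*(-1/44812) = 49459/14359 + 7085/22406 = 1209911869/321727754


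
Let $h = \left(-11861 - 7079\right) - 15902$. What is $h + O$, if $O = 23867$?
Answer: $-10975$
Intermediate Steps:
$h = -34842$ ($h = -18940 - 15902 = -34842$)
$h + O = -34842 + 23867 = -10975$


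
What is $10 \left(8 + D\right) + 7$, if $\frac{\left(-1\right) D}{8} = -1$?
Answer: $167$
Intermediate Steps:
$D = 8$ ($D = \left(-8\right) \left(-1\right) = 8$)
$10 \left(8 + D\right) + 7 = 10 \left(8 + 8\right) + 7 = 10 \cdot 16 + 7 = 160 + 7 = 167$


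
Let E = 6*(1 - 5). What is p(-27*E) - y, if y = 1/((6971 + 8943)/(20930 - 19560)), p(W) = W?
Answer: 5155451/7957 ≈ 647.91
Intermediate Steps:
E = -24 (E = 6*(-4) = -24)
y = 685/7957 (y = 1/(15914/1370) = 1/(15914*(1/1370)) = 1/(7957/685) = 685/7957 ≈ 0.086088)
p(-27*E) - y = -27*(-24) - 1*685/7957 = 648 - 685/7957 = 5155451/7957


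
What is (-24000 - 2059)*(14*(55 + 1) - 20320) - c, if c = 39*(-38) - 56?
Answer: 509090162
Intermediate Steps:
c = -1538 (c = -1482 - 56 = -1538)
(-24000 - 2059)*(14*(55 + 1) - 20320) - c = (-24000 - 2059)*(14*(55 + 1) - 20320) - 1*(-1538) = -26059*(14*56 - 20320) + 1538 = -26059*(784 - 20320) + 1538 = -26059*(-19536) + 1538 = 509088624 + 1538 = 509090162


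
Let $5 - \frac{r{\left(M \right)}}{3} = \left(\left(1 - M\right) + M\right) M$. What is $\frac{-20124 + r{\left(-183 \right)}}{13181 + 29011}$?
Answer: $- \frac{815}{1758} \approx -0.46359$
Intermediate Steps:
$r{\left(M \right)} = 15 - 3 M$ ($r{\left(M \right)} = 15 - 3 \left(\left(1 - M\right) + M\right) M = 15 - 3 \cdot 1 M = 15 - 3 M$)
$\frac{-20124 + r{\left(-183 \right)}}{13181 + 29011} = \frac{-20124 + \left(15 - -549\right)}{13181 + 29011} = \frac{-20124 + \left(15 + 549\right)}{42192} = \left(-20124 + 564\right) \frac{1}{42192} = \left(-19560\right) \frac{1}{42192} = - \frac{815}{1758}$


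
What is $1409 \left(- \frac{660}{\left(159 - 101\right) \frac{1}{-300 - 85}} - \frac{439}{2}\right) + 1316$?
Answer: $\frac{340165249}{58} \approx 5.8649 \cdot 10^{6}$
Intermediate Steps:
$1409 \left(- \frac{660}{\left(159 - 101\right) \frac{1}{-300 - 85}} - \frac{439}{2}\right) + 1316 = 1409 \left(- \frac{660}{58 \frac{1}{-385}} - \frac{439}{2}\right) + 1316 = 1409 \left(- \frac{660}{58 \left(- \frac{1}{385}\right)} - \frac{439}{2}\right) + 1316 = 1409 \left(- \frac{660}{- \frac{58}{385}} - \frac{439}{2}\right) + 1316 = 1409 \left(\left(-660\right) \left(- \frac{385}{58}\right) - \frac{439}{2}\right) + 1316 = 1409 \left(\frac{127050}{29} - \frac{439}{2}\right) + 1316 = 1409 \cdot \frac{241369}{58} + 1316 = \frac{340088921}{58} + 1316 = \frac{340165249}{58}$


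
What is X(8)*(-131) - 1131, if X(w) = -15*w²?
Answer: 124629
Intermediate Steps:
X(8)*(-131) - 1131 = -15*8²*(-131) - 1131 = -15*64*(-131) - 1131 = -960*(-131) - 1131 = 125760 - 1131 = 124629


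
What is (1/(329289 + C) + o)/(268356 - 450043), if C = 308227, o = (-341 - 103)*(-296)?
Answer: -83784902785/115828369492 ≈ -0.72335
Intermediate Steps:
o = 131424 (o = -444*(-296) = 131424)
(1/(329289 + C) + o)/(268356 - 450043) = (1/(329289 + 308227) + 131424)/(268356 - 450043) = (1/637516 + 131424)/(-181687) = (1/637516 + 131424)*(-1/181687) = (83784902785/637516)*(-1/181687) = -83784902785/115828369492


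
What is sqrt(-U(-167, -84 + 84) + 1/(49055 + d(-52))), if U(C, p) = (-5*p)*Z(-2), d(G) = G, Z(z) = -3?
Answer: sqrt(49003)/49003 ≈ 0.0045174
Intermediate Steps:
U(C, p) = 15*p (U(C, p) = -5*p*(-3) = 15*p)
sqrt(-U(-167, -84 + 84) + 1/(49055 + d(-52))) = sqrt(-15*(-84 + 84) + 1/(49055 - 52)) = sqrt(-15*0 + 1/49003) = sqrt(-1*0 + 1/49003) = sqrt(0 + 1/49003) = sqrt(1/49003) = sqrt(49003)/49003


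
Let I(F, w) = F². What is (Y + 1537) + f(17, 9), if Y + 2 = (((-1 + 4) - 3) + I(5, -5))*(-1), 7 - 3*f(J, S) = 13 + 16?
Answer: 4508/3 ≈ 1502.7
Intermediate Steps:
f(J, S) = -22/3 (f(J, S) = 7/3 - (13 + 16)/3 = 7/3 - ⅓*29 = 7/3 - 29/3 = -22/3)
Y = -27 (Y = -2 + (((-1 + 4) - 3) + 5²)*(-1) = -2 + ((3 - 3) + 25)*(-1) = -2 + (0 + 25)*(-1) = -2 + 25*(-1) = -2 - 25 = -27)
(Y + 1537) + f(17, 9) = (-27 + 1537) - 22/3 = 1510 - 22/3 = 4508/3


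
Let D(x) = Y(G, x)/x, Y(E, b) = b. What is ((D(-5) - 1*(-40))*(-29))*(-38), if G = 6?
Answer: 45182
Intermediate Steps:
D(x) = 1 (D(x) = x/x = 1)
((D(-5) - 1*(-40))*(-29))*(-38) = ((1 - 1*(-40))*(-29))*(-38) = ((1 + 40)*(-29))*(-38) = (41*(-29))*(-38) = -1189*(-38) = 45182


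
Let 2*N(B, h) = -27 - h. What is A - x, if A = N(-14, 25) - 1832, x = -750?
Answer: -1108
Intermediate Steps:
N(B, h) = -27/2 - h/2 (N(B, h) = (-27 - h)/2 = -27/2 - h/2)
A = -1858 (A = (-27/2 - 1/2*25) - 1832 = (-27/2 - 25/2) - 1832 = -26 - 1832 = -1858)
A - x = -1858 - 1*(-750) = -1858 + 750 = -1108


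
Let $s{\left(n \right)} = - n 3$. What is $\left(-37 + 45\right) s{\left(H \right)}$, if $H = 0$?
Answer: $0$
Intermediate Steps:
$s{\left(n \right)} = - 3 n$
$\left(-37 + 45\right) s{\left(H \right)} = \left(-37 + 45\right) \left(\left(-3\right) 0\right) = 8 \cdot 0 = 0$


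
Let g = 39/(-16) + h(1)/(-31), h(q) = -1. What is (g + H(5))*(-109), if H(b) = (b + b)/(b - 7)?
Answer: 400357/496 ≈ 807.17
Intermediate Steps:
H(b) = 2*b/(-7 + b) (H(b) = (2*b)/(-7 + b) = 2*b/(-7 + b))
g = -1193/496 (g = 39/(-16) - 1/(-31) = 39*(-1/16) - 1*(-1/31) = -39/16 + 1/31 = -1193/496 ≈ -2.4052)
(g + H(5))*(-109) = (-1193/496 + 2*5/(-7 + 5))*(-109) = (-1193/496 + 2*5/(-2))*(-109) = (-1193/496 + 2*5*(-1/2))*(-109) = (-1193/496 - 5)*(-109) = -3673/496*(-109) = 400357/496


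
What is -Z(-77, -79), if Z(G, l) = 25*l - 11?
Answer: 1986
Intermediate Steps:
Z(G, l) = -11 + 25*l
-Z(-77, -79) = -(-11 + 25*(-79)) = -(-11 - 1975) = -1*(-1986) = 1986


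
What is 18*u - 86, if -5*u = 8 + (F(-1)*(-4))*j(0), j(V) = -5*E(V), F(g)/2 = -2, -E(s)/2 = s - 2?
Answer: 5186/5 ≈ 1037.2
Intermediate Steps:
E(s) = 4 - 2*s (E(s) = -2*(s - 2) = -2*(-2 + s) = 4 - 2*s)
F(g) = -4 (F(g) = 2*(-2) = -4)
j(V) = -20 + 10*V (j(V) = -5*(4 - 2*V) = -20 + 10*V)
u = 312/5 (u = -(8 + (-4*(-4))*(-20 + 10*0))/5 = -(8 + 16*(-20 + 0))/5 = -(8 + 16*(-20))/5 = -(8 - 320)/5 = -⅕*(-312) = 312/5 ≈ 62.400)
18*u - 86 = 18*(312/5) - 86 = 5616/5 - 86 = 5186/5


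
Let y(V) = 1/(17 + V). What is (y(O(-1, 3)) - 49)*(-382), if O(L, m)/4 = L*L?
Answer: 392696/21 ≈ 18700.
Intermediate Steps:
O(L, m) = 4*L² (O(L, m) = 4*(L*L) = 4*L²)
(y(O(-1, 3)) - 49)*(-382) = (1/(17 + 4*(-1)²) - 49)*(-382) = (1/(17 + 4*1) - 49)*(-382) = (1/(17 + 4) - 49)*(-382) = (1/21 - 49)*(-382) = -1028/21*(-382) = 392696/21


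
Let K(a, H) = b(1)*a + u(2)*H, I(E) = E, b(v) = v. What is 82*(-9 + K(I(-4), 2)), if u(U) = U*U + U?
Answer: -82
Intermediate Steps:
u(U) = U + U² (u(U) = U² + U = U + U²)
K(a, H) = a + 6*H (K(a, H) = 1*a + (2*(1 + 2))*H = a + (2*3)*H = a + 6*H)
82*(-9 + K(I(-4), 2)) = 82*(-9 + (-4 + 6*2)) = 82*(-9 + (-4 + 12)) = 82*(-9 + 8) = 82*(-1) = -82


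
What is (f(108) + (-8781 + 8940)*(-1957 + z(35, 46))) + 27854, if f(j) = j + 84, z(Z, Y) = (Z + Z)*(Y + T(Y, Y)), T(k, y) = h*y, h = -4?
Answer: -1819057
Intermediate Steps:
T(k, y) = -4*y
z(Z, Y) = -6*Y*Z (z(Z, Y) = (Z + Z)*(Y - 4*Y) = (2*Z)*(-3*Y) = -6*Y*Z)
f(j) = 84 + j
(f(108) + (-8781 + 8940)*(-1957 + z(35, 46))) + 27854 = ((84 + 108) + (-8781 + 8940)*(-1957 - 6*46*35)) + 27854 = (192 + 159*(-1957 - 9660)) + 27854 = (192 + 159*(-11617)) + 27854 = (192 - 1847103) + 27854 = -1846911 + 27854 = -1819057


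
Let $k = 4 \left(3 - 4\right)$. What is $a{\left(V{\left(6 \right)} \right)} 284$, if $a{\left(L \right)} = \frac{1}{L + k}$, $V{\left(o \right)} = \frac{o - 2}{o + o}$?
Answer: $- \frac{852}{11} \approx -77.455$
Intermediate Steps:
$V{\left(o \right)} = \frac{-2 + o}{2 o}$
$k = -4$ ($k = 4 \left(-1\right) = -4$)
$a{\left(L \right)} = \frac{1}{-4 + L}$ ($a{\left(L \right)} = \frac{1}{L - 4} = \frac{1}{-4 + L}$)
$a{\left(V{\left(6 \right)} \right)} 284 = \frac{1}{-4 + \frac{-2 + 6}{2 \cdot 6}} \cdot 284 = \frac{1}{-4 + \frac{1}{2} \cdot \frac{1}{6} \cdot 4} \cdot 284 = \frac{1}{-4 + \frac{1}{3}} \cdot 284 = \frac{1}{- \frac{11}{3}} \cdot 284 = \left(- \frac{3}{11}\right) 284 = - \frac{852}{11}$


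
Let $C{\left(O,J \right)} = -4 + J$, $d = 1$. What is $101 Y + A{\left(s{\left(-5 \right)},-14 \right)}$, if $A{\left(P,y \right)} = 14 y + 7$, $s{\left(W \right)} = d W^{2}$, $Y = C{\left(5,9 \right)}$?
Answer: $316$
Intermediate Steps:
$Y = 5$ ($Y = -4 + 9 = 5$)
$s{\left(W \right)} = W^{2}$ ($s{\left(W \right)} = 1 W^{2} = W^{2}$)
$A{\left(P,y \right)} = 7 + 14 y$
$101 Y + A{\left(s{\left(-5 \right)},-14 \right)} = 101 \cdot 5 + \left(7 + 14 \left(-14\right)\right) = 505 + \left(7 - 196\right) = 505 - 189 = 316$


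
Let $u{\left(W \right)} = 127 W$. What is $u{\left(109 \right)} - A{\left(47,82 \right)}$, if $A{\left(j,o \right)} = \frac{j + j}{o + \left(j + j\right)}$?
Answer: $\frac{1218137}{88} \approx 13842.0$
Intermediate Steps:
$A{\left(j,o \right)} = \frac{2 j}{o + 2 j}$
$u{\left(109 \right)} - A{\left(47,82 \right)} = 127 \cdot 109 - 2 \cdot 47 \frac{1}{82 + 2 \cdot 47} = 13843 - 2 \cdot 47 \frac{1}{82 + 94} = 13843 - 2 \cdot 47 \cdot \frac{1}{176} = 13843 - \frac{47}{88} = \frac{1218137}{88}$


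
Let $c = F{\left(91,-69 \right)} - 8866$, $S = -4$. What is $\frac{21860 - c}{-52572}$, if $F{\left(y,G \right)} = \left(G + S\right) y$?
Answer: $- \frac{37369}{52572} \approx -0.71082$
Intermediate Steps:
$F{\left(y,G \right)} = y \left(-4 + G\right)$ ($F{\left(y,G \right)} = \left(G - 4\right) y = \left(-4 + G\right) y = y \left(-4 + G\right)$)
$c = -15509$ ($c = 91 \left(-4 - 69\right) - 8866 = 91 \left(-73\right) - 8866 = -6643 - 8866 = -15509$)
$\frac{21860 - c}{-52572} = \frac{21860 - -15509}{-52572} = \left(21860 + 15509\right) \left(- \frac{1}{52572}\right) = 37369 \left(- \frac{1}{52572}\right) = - \frac{37369}{52572}$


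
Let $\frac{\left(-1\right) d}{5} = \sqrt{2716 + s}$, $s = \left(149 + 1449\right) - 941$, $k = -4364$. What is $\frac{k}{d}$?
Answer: $\frac{4364 \sqrt{3373}}{16865} \approx 15.028$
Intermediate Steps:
$s = 657$ ($s = 1598 - 941 = 657$)
$d = - 5 \sqrt{3373}$ ($d = - 5 \sqrt{2716 + 657} = - 5 \sqrt{3373} \approx -290.39$)
$\frac{k}{d} = - \frac{4364}{\left(-5\right) \sqrt{3373}} = - 4364 \left(- \frac{\sqrt{3373}}{16865}\right) = \frac{4364 \sqrt{3373}}{16865}$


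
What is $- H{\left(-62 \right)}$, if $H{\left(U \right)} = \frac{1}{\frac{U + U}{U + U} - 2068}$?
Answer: $\frac{1}{2067} \approx 0.00048379$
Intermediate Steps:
$H{\left(U \right)} = - \frac{1}{2067}$ ($H{\left(U \right)} = \frac{1}{\frac{2 U}{2 U} - 2068} = \frac{1}{2 U \frac{1}{2 U} - 2068} = \frac{1}{1 - 2068} = \frac{1}{-2067} = - \frac{1}{2067}$)
$- H{\left(-62 \right)} = \left(-1\right) \left(- \frac{1}{2067}\right) = \frac{1}{2067}$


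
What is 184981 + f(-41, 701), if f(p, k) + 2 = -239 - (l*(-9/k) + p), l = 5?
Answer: 129531526/701 ≈ 1.8478e+5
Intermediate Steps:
f(p, k) = -241 - p + 45/k (f(p, k) = -2 + (-239 - (5*(-9/k) + p)) = -2 + (-239 - (-45/k + p)) = -2 + (-239 - (p - 45/k)) = -2 + (-239 + (-p + 45/k)) = -2 + (-239 - p + 45/k) = -241 - p + 45/k)
184981 + f(-41, 701) = 184981 + (-241 - 1*(-41) + 45/701) = 184981 + (-241 + 41 + 45*(1/701)) = 184981 + (-241 + 41 + 45/701) = 184981 - 140155/701 = 129531526/701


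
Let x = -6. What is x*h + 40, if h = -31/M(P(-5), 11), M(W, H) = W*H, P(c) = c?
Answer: 2014/55 ≈ 36.618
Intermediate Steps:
M(W, H) = H*W
h = 31/55 (h = -31/(11*(-5)) = -31/(-55) = -31*(-1/55) = 31/55 ≈ 0.56364)
x*h + 40 = -6*31/55 + 40 = -186/55 + 40 = 2014/55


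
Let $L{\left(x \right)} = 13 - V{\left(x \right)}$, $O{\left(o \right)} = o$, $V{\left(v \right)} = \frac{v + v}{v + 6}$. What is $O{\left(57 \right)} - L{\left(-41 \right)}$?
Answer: $\frac{1622}{35} \approx 46.343$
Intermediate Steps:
$V{\left(v \right)} = \frac{2 v}{6 + v}$
$L{\left(x \right)} = 13 - \frac{2 x}{6 + x}$
$O{\left(57 \right)} - L{\left(-41 \right)} = 57 - \frac{78 + 11 \left(-41\right)}{6 - 41} = 57 - \frac{78 - 451}{-35} = 57 - \left(- \frac{1}{35}\right) \left(-373\right) = 57 - \frac{373}{35} = \frac{1622}{35}$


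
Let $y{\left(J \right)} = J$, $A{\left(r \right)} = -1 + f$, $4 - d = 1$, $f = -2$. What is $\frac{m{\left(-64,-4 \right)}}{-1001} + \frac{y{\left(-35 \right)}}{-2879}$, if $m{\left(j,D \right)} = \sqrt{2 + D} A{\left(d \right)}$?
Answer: $\frac{35}{2879} + \frac{3 i \sqrt{2}}{1001} \approx 0.012157 + 0.0042384 i$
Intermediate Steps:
$d = 3$ ($d = 4 - 1 = 3$)
$A{\left(r \right)} = -3$ ($A{\left(r \right)} = -1 - 2 = -3$)
$m{\left(j,D \right)} = - 3 \sqrt{2 + D}$ ($m{\left(j,D \right)} = \sqrt{2 + D} \left(-3\right) = - 3 \sqrt{2 + D}$)
$\frac{m{\left(-64,-4 \right)}}{-1001} + \frac{y{\left(-35 \right)}}{-2879} = \frac{\left(-3\right) \sqrt{2 - 4}}{-1001} - \frac{35}{-2879} = - 3 \sqrt{-2} \left(- \frac{1}{1001}\right) - - \frac{35}{2879} = - 3 i \sqrt{2} \left(- \frac{1}{1001}\right) + \frac{35}{2879} = \frac{3 i \sqrt{2}}{1001} + \frac{35}{2879} = \frac{35}{2879} + \frac{3 i \sqrt{2}}{1001}$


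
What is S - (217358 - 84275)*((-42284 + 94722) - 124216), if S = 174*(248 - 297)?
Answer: 9552423048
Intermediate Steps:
S = -8526 (S = 174*(-49) = -8526)
S - (217358 - 84275)*((-42284 + 94722) - 124216) = -8526 - (217358 - 84275)*((-42284 + 94722) - 124216) = -8526 - 133083*(52438 - 124216) = -8526 - 133083*(-71778) = -8526 - 1*(-9552431574) = -8526 + 9552431574 = 9552423048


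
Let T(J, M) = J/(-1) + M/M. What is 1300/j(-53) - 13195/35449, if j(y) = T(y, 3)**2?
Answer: 1901770/25842321 ≈ 0.073591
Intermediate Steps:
T(J, M) = 1 - J (T(J, M) = J*(-1) + 1 = -J + 1 = 1 - J)
j(y) = (1 - y)**2
1300/j(-53) - 13195/35449 = 1300/((-1 - 53)**2) - 13195/35449 = 1300/((-54)**2) - 13195*1/35449 = 1300/2916 - 13195/35449 = 1300*(1/2916) - 13195/35449 = 325/729 - 13195/35449 = 1901770/25842321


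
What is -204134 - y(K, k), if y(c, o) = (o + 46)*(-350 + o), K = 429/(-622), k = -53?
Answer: -206955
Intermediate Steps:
K = -429/622 (K = 429*(-1/622) = -429/622 ≈ -0.68971)
y(c, o) = (-350 + o)*(46 + o) (y(c, o) = (46 + o)*(-350 + o) = (-350 + o)*(46 + o))
-204134 - y(K, k) = -204134 - (-16100 + (-53)² - 304*(-53)) = -204134 - (-16100 + 2809 + 16112) = -204134 - 1*2821 = -204134 - 2821 = -206955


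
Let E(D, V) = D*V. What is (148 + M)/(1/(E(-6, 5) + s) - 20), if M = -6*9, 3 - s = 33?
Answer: -5640/1201 ≈ -4.6961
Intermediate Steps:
s = -30 (s = 3 - 1*33 = 3 - 33 = -30)
M = -54
(148 + M)/(1/(E(-6, 5) + s) - 20) = (148 - 54)/(1/(-6*5 - 30) - 20) = 94/(1/(-30 - 30) - 20) = 94/(1/(-60) - 20) = 94/(-1/60 - 20) = 94/(-1201/60) = 94*(-60/1201) = -5640/1201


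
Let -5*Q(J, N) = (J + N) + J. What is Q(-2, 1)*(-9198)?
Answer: -27594/5 ≈ -5518.8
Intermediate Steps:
Q(J, N) = -2*J/5 - N/5 (Q(J, N) = -((J + N) + J)/5 = -(N + 2*J)/5 = -2*J/5 - N/5)
Q(-2, 1)*(-9198) = (-2/5*(-2) - 1/5*1)*(-9198) = (4/5 - 1/5)*(-9198) = (3/5)*(-9198) = -27594/5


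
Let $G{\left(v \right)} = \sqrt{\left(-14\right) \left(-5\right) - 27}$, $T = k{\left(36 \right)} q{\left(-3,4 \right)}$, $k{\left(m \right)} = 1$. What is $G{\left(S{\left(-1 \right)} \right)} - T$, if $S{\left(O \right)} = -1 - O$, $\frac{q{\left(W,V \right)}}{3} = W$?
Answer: $9 + \sqrt{43} \approx 15.557$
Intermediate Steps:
$q{\left(W,V \right)} = 3 W$
$T = -9$ ($T = 1 \cdot 3 \left(-3\right) = 1 \left(-9\right) = -9$)
$G{\left(v \right)} = \sqrt{43}$ ($G{\left(v \right)} = \sqrt{70 - 27} = \sqrt{43}$)
$G{\left(S{\left(-1 \right)} \right)} - T = \sqrt{43} - -9 = \sqrt{43} + 9 = 9 + \sqrt{43}$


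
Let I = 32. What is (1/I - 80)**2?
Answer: 6548481/1024 ≈ 6395.0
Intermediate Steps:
(1/I - 80)**2 = (1/32 - 80)**2 = (-2559/32)**2 = 6548481/1024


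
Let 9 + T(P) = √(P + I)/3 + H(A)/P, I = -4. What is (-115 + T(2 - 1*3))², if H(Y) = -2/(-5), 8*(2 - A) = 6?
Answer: 3481831/225 - 1244*I*√5/15 ≈ 15475.0 - 185.44*I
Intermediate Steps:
A = 5/4 (A = 2 - ⅛*6 = 2 - ¾ = 5/4 ≈ 1.2500)
H(Y) = ⅖ (H(Y) = -2*(-⅕) = ⅖)
T(P) = -9 + √(-4 + P)/3 + 2/(5*P) (T(P) = -9 + (√(P - 4)/3 + 2/(5*P)) = -9 + (√(-4 + P)*(⅓) + 2/(5*P)) = -9 + (√(-4 + P)/3 + 2/(5*P)) = -9 + √(-4 + P)/3 + 2/(5*P))
(-115 + T(2 - 1*3))² = (-115 + (-9 + √(-4 + (2 - 1*3))/3 + 2/(5*(2 - 1*3))))² = (-115 + (-9 + √(-4 + (2 - 3))/3 + 2/(5*(2 - 3))))² = (-115 + (-9 + √(-4 - 1)/3 + (⅖)/(-1)))² = (-115 + (-9 + √(-5)/3 + (⅖)*(-1)))² = (-115 + (-9 + (I*√5)/3 - ⅖))² = (-115 + (-9 + I*√5/3 - ⅖))² = (-115 + (-47/5 + I*√5/3))² = (-622/5 + I*√5/3)²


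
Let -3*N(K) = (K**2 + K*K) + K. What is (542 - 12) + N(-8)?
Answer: 490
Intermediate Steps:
N(K) = -2*K**2/3 - K/3 (N(K) = -((K**2 + K*K) + K)/3 = -((K**2 + K**2) + K)/3 = -(2*K**2 + K)/3 = -(K + 2*K**2)/3 = -2*K**2/3 - K/3)
(542 - 12) + N(-8) = (542 - 12) - 1/3*(-8)*(1 + 2*(-8)) = 530 - 1/3*(-8)*(1 - 16) = 530 - 1/3*(-8)*(-15) = 530 - 40 = 490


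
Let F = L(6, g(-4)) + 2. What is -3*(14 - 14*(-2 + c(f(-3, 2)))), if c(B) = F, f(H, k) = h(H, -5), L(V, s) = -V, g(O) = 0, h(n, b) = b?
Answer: -294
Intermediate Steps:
f(H, k) = -5
F = -4 (F = -1*6 + 2 = -6 + 2 = -4)
c(B) = -4
-3*(14 - 14*(-2 + c(f(-3, 2)))) = -3*(14 - 14*(-2 - 4)) = -3*(14 - 14*(-6)) = -3*(14 + 84) = -3*98 = -294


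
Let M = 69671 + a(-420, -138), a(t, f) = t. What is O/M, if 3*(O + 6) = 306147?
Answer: 102043/69251 ≈ 1.4735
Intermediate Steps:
M = 69251 (M = 69671 - 420 = 69251)
O = 102043 (O = -6 + (⅓)*306147 = -6 + 102049 = 102043)
O/M = 102043/69251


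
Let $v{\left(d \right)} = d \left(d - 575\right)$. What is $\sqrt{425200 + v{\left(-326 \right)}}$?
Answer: $13 \sqrt{4254} \approx 847.89$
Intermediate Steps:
$v{\left(d \right)} = d \left(-575 + d\right)$
$\sqrt{425200 + v{\left(-326 \right)}} = \sqrt{425200 - 326 \left(-575 - 326\right)} = \sqrt{425200 - -293726} = \sqrt{425200 + 293726} = \sqrt{718926} = 13 \sqrt{4254}$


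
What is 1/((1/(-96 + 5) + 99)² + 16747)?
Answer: 8281/219825971 ≈ 3.7671e-5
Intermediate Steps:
1/((1/(-96 + 5) + 99)² + 16747) = 1/((1/(-91) + 99)² + 16747) = 1/((-1/91 + 99)² + 16747) = 1/((9008/91)² + 16747) = 1/(81144064/8281 + 16747) = 1/(219825971/8281) = 8281/219825971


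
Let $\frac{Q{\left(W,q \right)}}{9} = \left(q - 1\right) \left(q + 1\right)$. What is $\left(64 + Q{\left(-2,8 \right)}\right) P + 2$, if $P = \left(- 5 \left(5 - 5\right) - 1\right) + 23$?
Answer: $13884$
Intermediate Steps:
$Q{\left(W,q \right)} = 9 \left(1 + q\right) \left(-1 + q\right)$ ($Q{\left(W,q \right)} = 9 \left(q - 1\right) \left(q + 1\right) = 9 \left(-1 + q\right) \left(1 + q\right) = 9 \left(1 + q\right) \left(-1 + q\right)$)
$P = 22$ ($P = \left(- 5 \left(5 - 5\right) - 1\right) + 23 = \left(\left(-5\right) 0 - 1\right) + 23 = \left(0 - 1\right) + 23 = -1 + 23 = 22$)
$\left(64 + Q{\left(-2,8 \right)}\right) P + 2 = \left(64 - \left(9 - 9 \cdot 8^{2}\right)\right) 22 + 2 = \left(64 + \left(-9 + 9 \cdot 64\right)\right) 22 + 2 = \left(64 + \left(-9 + 576\right)\right) 22 + 2 = \left(64 + 567\right) 22 + 2 = 631 \cdot 22 + 2 = 13882 + 2 = 13884$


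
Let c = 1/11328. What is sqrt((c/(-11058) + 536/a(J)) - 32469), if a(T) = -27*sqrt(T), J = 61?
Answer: sqrt(-29621582813605661908002 - 296900233025759232*sqrt(61))/955145808 ≈ 180.2*I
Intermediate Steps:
c = 1/11328 ≈ 8.8277e-5
sqrt((c/(-11058) + 536/a(J)) - 32469) = sqrt(((1/11328)/(-11058) + 536/((-27*sqrt(61)))) - 32469) = sqrt(((1/11328)*(-1/11058) + 536*(-sqrt(61)/1647)) - 32469) = sqrt((-1/125265024 - 536*sqrt(61)/1647) - 32469) = sqrt(-4067230064257/125265024 - 536*sqrt(61)/1647)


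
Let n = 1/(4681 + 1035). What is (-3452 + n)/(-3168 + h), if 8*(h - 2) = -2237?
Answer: 39463262/39390385 ≈ 1.0019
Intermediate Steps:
h = -2221/8 (h = 2 + (1/8)*(-2237) = 2 - 2237/8 = -2221/8 ≈ -277.63)
n = 1/5716 ≈ 0.00017495
(-3452 + n)/(-3168 + h) = (-3452 + 1/5716)/(-3168 - 2221/8) = -19731631/(5716*(-27565/8)) = -19731631/5716*(-8/27565) = 39463262/39390385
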